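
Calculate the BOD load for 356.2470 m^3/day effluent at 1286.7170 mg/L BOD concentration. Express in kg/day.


Formula: BOD_load = volume * conc / 1000
Substituting: BOD_load = 356.2470 * 1286.7170 / 1000
Result: 458.3891 kg/day


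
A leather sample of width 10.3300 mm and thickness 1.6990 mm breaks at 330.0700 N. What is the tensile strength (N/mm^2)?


Formula: TS = force / (width * thickness)
Substituting: TS = 330.0700 / (10.3300 * 1.6990)
Result: 18.8067 N/mm^2


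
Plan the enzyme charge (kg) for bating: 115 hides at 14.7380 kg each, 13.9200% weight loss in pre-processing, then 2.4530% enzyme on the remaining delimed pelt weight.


Total_raw = N * avg_wt = 115 * 14.7380 = 1694.8700 kg
Substrate = Total_raw * (1 - loss/100) = 1694.8700 * (1 - 13.9200/100) = 1458.9441 kg
Enzyme = Substrate * pct / 100 = 1458.9441 * 2.4530 / 100 = 35.7879 kg


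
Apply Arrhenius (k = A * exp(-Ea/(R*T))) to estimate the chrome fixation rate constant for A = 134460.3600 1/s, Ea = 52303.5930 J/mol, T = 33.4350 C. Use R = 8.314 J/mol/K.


T_K = T_C + 273.15 = 33.4350 + 273.15 = 306.5850 K
exponent = -Ea / (R * T_K) = -52303.5930 / (8.314 * 306.5850) = -20.5197
k = A * exp(exponent) = 134460.3600 * exp(-20.5197) = 1.6482e-04 1/s


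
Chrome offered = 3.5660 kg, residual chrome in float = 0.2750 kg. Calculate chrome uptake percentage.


Formula: Uptake = (offered - residual) / offered * 100
Substituting: Uptake = (3.5660 - 0.2750) / 3.5660 * 100
Result: 92.2883 %


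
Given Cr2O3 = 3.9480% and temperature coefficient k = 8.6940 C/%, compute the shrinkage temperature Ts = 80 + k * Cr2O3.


Formula: Ts = 80 + k * Cr2O3
Substituting: Ts = 80 + 8.6940 * 3.9480
Result: 114.3239 C


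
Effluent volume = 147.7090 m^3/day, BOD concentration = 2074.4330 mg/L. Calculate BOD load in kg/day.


Formula: BOD_load = volume * conc / 1000
Substituting: BOD_load = 147.7090 * 2074.4330 / 1000
Result: 306.4124 kg/day


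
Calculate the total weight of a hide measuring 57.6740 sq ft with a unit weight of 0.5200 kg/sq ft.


Formula: Weight = area * weight_per_sqft
Substituting: Weight = 57.6740 * 0.5200
Result: 29.9905 kg


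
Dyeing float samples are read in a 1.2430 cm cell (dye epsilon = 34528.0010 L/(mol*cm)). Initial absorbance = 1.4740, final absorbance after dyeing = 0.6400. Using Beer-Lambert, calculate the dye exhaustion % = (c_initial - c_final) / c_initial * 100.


c_initial = A_i / (epsilon * l) = 1.4740 / (34528.0010 * 1.2430) = 3.4344e-05 mol/L
c_final = A_f / (epsilon * l) = 0.6400 / (34528.0010 * 1.2430) = 1.4912e-05 mol/L
Exhaustion = (c_initial - c_final) / c_initial * 100 = (3.4344e-05 - 1.4912e-05) / 3.4344e-05 * 100 = 56.5807 %


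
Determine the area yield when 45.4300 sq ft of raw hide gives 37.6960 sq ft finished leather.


Formula: Yield = finished / raw * 100
Substituting: Yield = 37.6960 / 45.4300 * 100
Result: 82.9760 %


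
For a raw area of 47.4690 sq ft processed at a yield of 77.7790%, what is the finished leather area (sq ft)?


Formula: finished = raw * yield / 100
Substituting: finished = 47.4690 * 77.7790 / 100
Result: 36.9209 sq ft


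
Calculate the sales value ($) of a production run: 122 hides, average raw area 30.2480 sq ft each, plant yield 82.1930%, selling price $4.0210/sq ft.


Raw_total = N * avg_area = 122 * 30.2480 = 3690.2560 sq ft
Finished = Raw_total * yield / 100 = 3690.2560 * 82.1930 / 100 = 3033.1321 sq ft
Value = Finished * price = 3033.1321 * 4.0210 = 12196.2242 $


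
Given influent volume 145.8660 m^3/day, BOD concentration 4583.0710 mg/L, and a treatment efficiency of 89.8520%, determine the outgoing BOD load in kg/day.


Load_in = volume * conc / 1000 = 145.8660 * 4583.0710 / 1000 = 668.5142 kg/day
Removed = Load_in * eff / 100 = 668.5142 * 89.8520 / 100 = 600.6734 kg/day
Load_out = Load_in - Removed = 668.5142 - 600.6734 = 67.8408 kg/day


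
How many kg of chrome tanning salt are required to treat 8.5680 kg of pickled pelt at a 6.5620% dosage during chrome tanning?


Formula: Chrome = substrate * pct / 100
Substituting: Chrome = 8.5680 * 6.5620 / 100
Result: 0.5622 kg


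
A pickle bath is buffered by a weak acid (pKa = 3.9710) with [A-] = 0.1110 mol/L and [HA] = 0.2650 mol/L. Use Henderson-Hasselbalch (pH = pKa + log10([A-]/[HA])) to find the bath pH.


ratio = [A-] / [HA] = 0.1110 / 0.2650 = 0.4189
log10(ratio) = -0.3779
pH = pKa + log10(ratio) = 3.9710 - 0.3779 = 3.5931


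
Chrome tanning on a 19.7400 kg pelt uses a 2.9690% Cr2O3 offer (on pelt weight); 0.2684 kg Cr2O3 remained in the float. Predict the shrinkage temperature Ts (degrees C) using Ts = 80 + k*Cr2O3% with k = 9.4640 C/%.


Offered = pelt * offer_pct / 100 = 19.7400 * 2.9690 / 100 = 0.5861 kg
Uptake = offered - residual = 0.5861 - 0.2684 = 0.3177 kg
Cr2O3% on pelt = uptake / pelt * 100 = 0.3177 / 19.7400 * 100 = 1.6093 %
Ts = 80 + k * Cr2O3% = 80 + 9.4640 * 1.6093 = 95.2306 C


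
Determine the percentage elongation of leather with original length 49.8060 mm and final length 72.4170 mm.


Formula: Elongation = (Lf - L0) / L0 * 100
Substituting: Elongation = (72.4170 - 49.8060) / 49.8060 * 100
Result: 45.3981 %


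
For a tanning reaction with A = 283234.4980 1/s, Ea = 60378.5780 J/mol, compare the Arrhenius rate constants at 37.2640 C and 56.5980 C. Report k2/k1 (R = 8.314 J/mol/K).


T1 = 37.2640 + 273.15 = 310.4140 K; T2 = 56.5980 + 273.15 = 329.7480 K
k1 = A * exp(-Ea/(R*T1)) = 283234.4980 * exp(-60378.5780/(8.314*310.4140)) = 1.9572e-05 1/s
k2 = A * exp(-Ea/(R*T2)) = 283234.4980 * exp(-60378.5780/(8.314*329.7480)) = 7.7155e-05 1/s
k2/k1 = 7.7155e-05 / 1.9572e-05 = 3.9422


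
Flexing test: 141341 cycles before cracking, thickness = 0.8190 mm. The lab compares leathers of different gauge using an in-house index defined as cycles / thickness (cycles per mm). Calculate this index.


Formula: Index = cycles / thickness
Substituting: Index = 141341 / 0.8190
Result: 172577.5336 cycles/mm


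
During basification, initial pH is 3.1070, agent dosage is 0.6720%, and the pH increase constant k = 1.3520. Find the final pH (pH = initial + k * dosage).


Formula: pH_final = pH_initial + k * base_pct
Substituting: pH_final = 3.1070 + 1.3520 * 0.6720
Result: 4.0155


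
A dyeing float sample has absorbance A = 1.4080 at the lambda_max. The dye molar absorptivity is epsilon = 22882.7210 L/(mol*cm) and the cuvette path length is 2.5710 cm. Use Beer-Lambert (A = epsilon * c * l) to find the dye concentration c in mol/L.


Formula: c = A / (epsilon * l)
Substituting: c = 1.4080 / (22882.7210 * 2.5710)
Result: 2.3933e-05 mol/L


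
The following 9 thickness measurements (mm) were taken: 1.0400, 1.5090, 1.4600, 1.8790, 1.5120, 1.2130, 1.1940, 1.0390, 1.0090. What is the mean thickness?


Formula: Average = sum / n
Substituting: Average = 11.8550 / 9
Result: 1.3172 mm


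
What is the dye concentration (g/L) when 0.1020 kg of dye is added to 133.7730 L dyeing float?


Formula: Conc = dye_mass(kg) / volume(L) * 1000
Substituting: Conc = 0.1020 / 133.7730 * 1000
Result: 0.7625 g/L


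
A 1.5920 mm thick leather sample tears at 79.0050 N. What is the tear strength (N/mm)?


Formula: Tear strength = force / thickness
Substituting: Tear strength = 79.0050 / 1.5920
Result: 49.6263 N/mm


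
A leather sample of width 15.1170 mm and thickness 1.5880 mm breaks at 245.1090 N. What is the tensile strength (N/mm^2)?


Formula: TS = force / (width * thickness)
Substituting: TS = 245.1090 / (15.1170 * 1.5880)
Result: 10.2104 N/mm^2


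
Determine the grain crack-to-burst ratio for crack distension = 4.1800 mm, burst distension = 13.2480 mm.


Formula: Ratio = crack / burst
Substituting: Ratio = 4.1800 / 13.2480
Result: 0.3155


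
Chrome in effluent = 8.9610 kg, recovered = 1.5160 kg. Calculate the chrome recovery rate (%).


Formula: Recovery = recovered / input * 100
Substituting: Recovery = 1.5160 / 8.9610 * 100
Result: 16.9178 %


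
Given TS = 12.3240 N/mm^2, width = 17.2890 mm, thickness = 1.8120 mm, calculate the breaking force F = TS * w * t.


Formula: F = TS * w * t
Substituting: F = 12.3240 * 17.2890 * 1.8120
Result: 386.0822 N


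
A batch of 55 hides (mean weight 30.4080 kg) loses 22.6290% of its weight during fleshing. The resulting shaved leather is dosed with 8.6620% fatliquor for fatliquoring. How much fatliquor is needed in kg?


Total_raw = N * avg_wt = 55 * 30.4080 = 1672.4400 kg
Substrate = Total_raw * (1 - loss/100) = 1672.4400 * (1 - 22.6290/100) = 1293.9836 kg
Fat = Substrate * pct / 100 = 1293.9836 * 8.6620 / 100 = 112.0849 kg


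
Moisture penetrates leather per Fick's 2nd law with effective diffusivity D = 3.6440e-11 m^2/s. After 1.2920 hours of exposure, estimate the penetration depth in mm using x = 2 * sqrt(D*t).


t = 1.2920 hr * 3600 = 4651.2000 s
D * t = 3.6440e-11 * 4651.2000 = 1.6949e-07
x = 2 * sqrt(D*t) = 2 * sqrt(1.6949e-07) = 8.2338e-04 m = 0.8234 mm


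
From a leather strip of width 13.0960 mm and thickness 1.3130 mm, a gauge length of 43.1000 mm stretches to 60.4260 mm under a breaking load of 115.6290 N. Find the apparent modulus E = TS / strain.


TS = F / (w * t) = 115.6290 / (13.0960 * 1.3130) = 6.7246 N/mm^2
strain = (Lf - L0) / L0 = (60.4260 - 43.1000) / 43.1000 = 0.4020
E = TS / strain = 6.7246 / 0.4020 = 16.7279 N/mm^2


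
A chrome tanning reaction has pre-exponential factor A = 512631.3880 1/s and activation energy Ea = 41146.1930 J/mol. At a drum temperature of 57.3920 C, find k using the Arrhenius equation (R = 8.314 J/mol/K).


T_K = T_C + 273.15 = 57.3920 + 273.15 = 330.5420 K
exponent = -Ea / (R * T_K) = -41146.1930 / (8.314 * 330.5420) = -14.9725
k = A * exp(exponent) = 512631.3880 * exp(-14.9725) = 0.1612 1/s


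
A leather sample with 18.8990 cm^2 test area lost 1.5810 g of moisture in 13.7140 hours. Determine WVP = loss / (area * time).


Formula: WVP = loss / (area * time)
Substituting: WVP = 1.5810 / (18.8990 * 13.7140)
Result: 0.00609999 g/(cm^2*hr)


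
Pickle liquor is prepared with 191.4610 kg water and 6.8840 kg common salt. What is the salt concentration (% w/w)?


Formula: Conc = salt / (water + salt) * 100
Substituting: Conc = 6.8840 / (191.4610 + 6.8840) * 100
Result: 3.4707 %


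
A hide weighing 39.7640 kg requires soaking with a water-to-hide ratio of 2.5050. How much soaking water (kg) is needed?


Formula: Water = hide_weight * ratio
Substituting: Water = 39.7640 * 2.5050
Result: 99.6088 kg


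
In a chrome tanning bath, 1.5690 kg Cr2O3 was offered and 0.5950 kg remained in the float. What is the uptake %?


Formula: Uptake = (offered - residual) / offered * 100
Substituting: Uptake = (1.5690 - 0.5950) / 1.5690 * 100
Result: 62.0778 %


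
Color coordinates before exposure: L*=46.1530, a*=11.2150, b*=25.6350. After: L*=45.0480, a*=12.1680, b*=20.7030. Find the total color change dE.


dL = -1.1050, da = 0.9530, db = -4.9320
dE = sqrt((-1.1050)^2 + 0.9530^2 + (-4.9320)^2) = 5.1433


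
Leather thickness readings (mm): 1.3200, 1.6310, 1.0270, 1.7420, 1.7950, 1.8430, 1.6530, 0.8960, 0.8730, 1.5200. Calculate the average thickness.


Formula: Average = sum / n
Substituting: Average = 14.3000 / 10
Result: 1.4300 mm


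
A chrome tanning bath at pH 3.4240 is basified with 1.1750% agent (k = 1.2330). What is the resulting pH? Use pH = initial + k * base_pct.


Formula: pH_final = pH_initial + k * base_pct
Substituting: pH_final = 3.4240 + 1.2330 * 1.1750
Result: 4.8728


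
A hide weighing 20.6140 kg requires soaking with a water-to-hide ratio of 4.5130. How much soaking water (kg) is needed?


Formula: Water = hide_weight * ratio
Substituting: Water = 20.6140 * 4.5130
Result: 93.0310 kg


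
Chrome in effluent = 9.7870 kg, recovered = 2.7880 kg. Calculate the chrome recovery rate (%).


Formula: Recovery = recovered / input * 100
Substituting: Recovery = 2.7880 / 9.7870 * 100
Result: 28.4868 %


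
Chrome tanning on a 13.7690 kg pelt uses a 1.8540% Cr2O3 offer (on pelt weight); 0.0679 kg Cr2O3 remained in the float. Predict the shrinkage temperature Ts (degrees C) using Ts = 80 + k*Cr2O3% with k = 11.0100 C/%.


Offered = pelt * offer_pct / 100 = 13.7690 * 1.8540 / 100 = 0.2553 kg
Uptake = offered - residual = 0.2553 - 0.0679 = 0.1874 kg
Cr2O3% on pelt = uptake / pelt * 100 = 0.1874 / 13.7690 * 100 = 1.3609 %
Ts = 80 + k * Cr2O3% = 80 + 11.0100 * 1.3609 = 94.9831 C


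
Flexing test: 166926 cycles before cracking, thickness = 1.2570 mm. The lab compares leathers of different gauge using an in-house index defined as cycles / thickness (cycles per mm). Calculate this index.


Formula: Index = cycles / thickness
Substituting: Index = 166926 / 1.2570
Result: 132797.1360 cycles/mm


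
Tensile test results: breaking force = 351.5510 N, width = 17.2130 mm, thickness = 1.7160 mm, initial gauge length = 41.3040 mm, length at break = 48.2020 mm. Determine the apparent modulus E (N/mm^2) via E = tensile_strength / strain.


TS = F / (w * t) = 351.5510 / (17.2130 * 1.7160) = 11.9019 N/mm^2
strain = (Lf - L0) / L0 = (48.2020 - 41.3040) / 41.3040 = 0.1670
E = TS / strain = 11.9019 / 0.1670 = 71.2662 N/mm^2


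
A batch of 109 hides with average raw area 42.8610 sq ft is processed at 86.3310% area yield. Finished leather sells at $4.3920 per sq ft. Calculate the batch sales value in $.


Raw_total = N * avg_area = 109 * 42.8610 = 4671.8490 sq ft
Finished = Raw_total * yield / 100 = 4671.8490 * 86.3310 / 100 = 4033.2540 sq ft
Value = Finished * price = 4033.2540 * 4.3920 = 17714.0514 $


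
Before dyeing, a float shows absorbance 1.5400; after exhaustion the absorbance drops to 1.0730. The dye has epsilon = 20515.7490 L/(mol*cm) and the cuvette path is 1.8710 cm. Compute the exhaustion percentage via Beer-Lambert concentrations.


c_initial = A_i / (epsilon * l) = 1.5400 / (20515.7490 * 1.8710) = 4.0120e-05 mol/L
c_final = A_f / (epsilon * l) = 1.0730 / (20515.7490 * 1.8710) = 2.7954e-05 mol/L
Exhaustion = (c_initial - c_final) / c_initial * 100 = (4.0120e-05 - 2.7954e-05) / 4.0120e-05 * 100 = 30.3247 %


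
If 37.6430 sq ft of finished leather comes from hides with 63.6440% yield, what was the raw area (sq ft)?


Formula: raw = finished * 100 / yield
Substituting: raw = 37.6430 * 100 / 63.6440
Result: 59.1462 sq ft


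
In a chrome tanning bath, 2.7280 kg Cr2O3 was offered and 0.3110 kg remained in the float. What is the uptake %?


Formula: Uptake = (offered - residual) / offered * 100
Substituting: Uptake = (2.7280 - 0.3110) / 2.7280 * 100
Result: 88.5997 %


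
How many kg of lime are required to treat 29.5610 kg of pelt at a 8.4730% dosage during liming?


Formula: Lime = substrate * pct / 100
Substituting: Lime = 29.5610 * 8.4730 / 100
Result: 2.5047 kg


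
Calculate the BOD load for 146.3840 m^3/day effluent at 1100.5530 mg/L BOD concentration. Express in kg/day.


Formula: BOD_load = volume * conc / 1000
Substituting: BOD_load = 146.3840 * 1100.5530 / 1000
Result: 161.1034 kg/day


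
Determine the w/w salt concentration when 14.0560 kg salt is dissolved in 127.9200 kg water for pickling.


Formula: Conc = salt / (water + salt) * 100
Substituting: Conc = 14.0560 / (127.9200 + 14.0560) * 100
Result: 9.9003 %


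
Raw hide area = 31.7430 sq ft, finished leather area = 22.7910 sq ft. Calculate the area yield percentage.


Formula: Yield = finished / raw * 100
Substituting: Yield = 22.7910 / 31.7430 * 100
Result: 71.7985 %


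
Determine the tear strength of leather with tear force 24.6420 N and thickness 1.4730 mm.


Formula: Tear strength = force / thickness
Substituting: Tear strength = 24.6420 / 1.4730
Result: 16.7291 N/mm


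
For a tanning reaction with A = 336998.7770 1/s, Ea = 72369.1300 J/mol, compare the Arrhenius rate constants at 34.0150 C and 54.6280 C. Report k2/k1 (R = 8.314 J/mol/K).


T1 = 34.0150 + 273.15 = 307.1650 K; T2 = 54.6280 + 273.15 = 327.7780 K
k1 = A * exp(-Ea/(R*T1)) = 336998.7770 * exp(-72369.1300/(8.314*307.1650)) = 1.6616e-07 1/s
k2 = A * exp(-Ea/(R*T2)) = 336998.7770 * exp(-72369.1300/(8.314*327.7780)) = 9.8737e-07 1/s
k2/k1 = 9.8737e-07 / 1.6616e-07 = 5.9423


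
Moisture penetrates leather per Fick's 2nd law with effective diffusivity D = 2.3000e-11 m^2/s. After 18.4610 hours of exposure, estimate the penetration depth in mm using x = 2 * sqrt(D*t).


t = 18.4610 hr * 3600 = 66459.6000 s
D * t = 2.3000e-11 * 66459.6000 = 1.5286e-06
x = 2 * sqrt(D*t) = 2 * sqrt(1.5286e-06) = 0.00247271 m = 2.4727 mm


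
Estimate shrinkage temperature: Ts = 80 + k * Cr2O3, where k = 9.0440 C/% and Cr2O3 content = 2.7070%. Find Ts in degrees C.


Formula: Ts = 80 + k * Cr2O3
Substituting: Ts = 80 + 9.0440 * 2.7070
Result: 104.4821 C


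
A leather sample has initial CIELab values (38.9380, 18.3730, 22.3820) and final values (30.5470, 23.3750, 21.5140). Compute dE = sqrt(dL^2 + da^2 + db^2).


dL = -8.3910, da = 5.0020, db = -0.8680
dE = sqrt((-8.3910)^2 + 5.0020^2 + (-0.8680)^2) = 9.8073


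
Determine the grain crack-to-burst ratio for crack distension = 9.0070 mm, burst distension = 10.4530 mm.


Formula: Ratio = crack / burst
Substituting: Ratio = 9.0070 / 10.4530
Result: 0.8617


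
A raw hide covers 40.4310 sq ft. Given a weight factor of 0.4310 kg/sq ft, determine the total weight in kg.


Formula: Weight = area * weight_per_sqft
Substituting: Weight = 40.4310 * 0.4310
Result: 17.4258 kg


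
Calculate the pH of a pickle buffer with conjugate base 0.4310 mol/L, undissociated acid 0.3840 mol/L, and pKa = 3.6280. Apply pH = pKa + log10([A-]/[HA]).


ratio = [A-] / [HA] = 0.4310 / 0.3840 = 1.1224
log10(ratio) = 0.050146
pH = pKa + log10(ratio) = 3.6280 + 0.050146 = 3.6781


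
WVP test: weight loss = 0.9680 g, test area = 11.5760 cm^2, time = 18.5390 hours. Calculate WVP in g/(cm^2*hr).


Formula: WVP = loss / (area * time)
Substituting: WVP = 0.9680 / (11.5760 * 18.5390)
Result: 0.00451056 g/(cm^2*hr)


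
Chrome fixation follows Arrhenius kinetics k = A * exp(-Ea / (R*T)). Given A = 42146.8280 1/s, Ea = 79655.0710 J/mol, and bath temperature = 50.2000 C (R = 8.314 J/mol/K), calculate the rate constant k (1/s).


T_K = T_C + 273.15 = 50.2000 + 273.15 = 323.3500 K
exponent = -Ea / (R * T_K) = -79655.0710 / (8.314 * 323.3500) = -29.6299
k = A * exp(exponent) = 42146.8280 * exp(-29.6299) = 5.7102e-09 1/s


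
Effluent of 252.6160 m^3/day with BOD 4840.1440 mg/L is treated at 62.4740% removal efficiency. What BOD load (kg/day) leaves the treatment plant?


Load_in = volume * conc / 1000 = 252.6160 * 4840.1440 / 1000 = 1222.6978 kg/day
Removed = Load_in * eff / 100 = 1222.6978 * 62.4740 / 100 = 763.8682 kg/day
Load_out = Load_in - Removed = 1222.6978 - 763.8682 = 458.8296 kg/day


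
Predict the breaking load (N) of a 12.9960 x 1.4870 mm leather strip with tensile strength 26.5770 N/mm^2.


Formula: F = TS * w * t
Substituting: F = 26.5770 * 12.9960 * 1.4870
Result: 513.6019 N


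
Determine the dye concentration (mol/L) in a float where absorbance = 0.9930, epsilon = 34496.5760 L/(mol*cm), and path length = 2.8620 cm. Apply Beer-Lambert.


Formula: c = A / (epsilon * l)
Substituting: c = 0.9930 / (34496.5760 * 2.8620)
Result: 1.0058e-05 mol/L


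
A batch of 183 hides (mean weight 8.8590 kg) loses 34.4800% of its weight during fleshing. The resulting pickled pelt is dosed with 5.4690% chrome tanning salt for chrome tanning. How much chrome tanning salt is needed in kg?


Total_raw = N * avg_wt = 183 * 8.8590 = 1621.1970 kg
Substrate = Total_raw * (1 - loss/100) = 1621.1970 * (1 - 34.4800/100) = 1062.2083 kg
Chrome = Substrate * pct / 100 = 1062.2083 * 5.4690 / 100 = 58.0922 kg


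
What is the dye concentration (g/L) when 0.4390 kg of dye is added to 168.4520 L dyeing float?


Formula: Conc = dye_mass(kg) / volume(L) * 1000
Substituting: Conc = 0.4390 / 168.4520 * 1000
Result: 2.6061 g/L


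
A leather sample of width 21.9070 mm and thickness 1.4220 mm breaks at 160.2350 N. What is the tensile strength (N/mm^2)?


Formula: TS = force / (width * thickness)
Substituting: TS = 160.2350 / (21.9070 * 1.4220)
Result: 5.1437 N/mm^2


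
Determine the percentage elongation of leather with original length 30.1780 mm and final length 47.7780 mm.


Formula: Elongation = (Lf - L0) / L0 * 100
Substituting: Elongation = (47.7780 - 30.1780) / 30.1780 * 100
Result: 58.3206 %


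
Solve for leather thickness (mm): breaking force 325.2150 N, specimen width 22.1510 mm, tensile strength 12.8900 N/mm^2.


Formula: t = F / (TS * w)
Substituting: t = 325.2150 / (12.8900 * 22.1510)
Result: 1.1390 mm


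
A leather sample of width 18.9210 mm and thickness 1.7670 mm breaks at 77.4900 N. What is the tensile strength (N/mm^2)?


Formula: TS = force / (width * thickness)
Substituting: TS = 77.4900 / (18.9210 * 1.7670)
Result: 2.3177 N/mm^2


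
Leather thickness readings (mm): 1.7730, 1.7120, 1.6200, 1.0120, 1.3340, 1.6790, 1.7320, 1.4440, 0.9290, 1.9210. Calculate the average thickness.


Formula: Average = sum / n
Substituting: Average = 15.1560 / 10
Result: 1.5156 mm


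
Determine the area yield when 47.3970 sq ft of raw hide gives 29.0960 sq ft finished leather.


Formula: Yield = finished / raw * 100
Substituting: Yield = 29.0960 / 47.3970 * 100
Result: 61.3879 %


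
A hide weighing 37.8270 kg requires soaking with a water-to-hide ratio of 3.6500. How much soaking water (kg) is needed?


Formula: Water = hide_weight * ratio
Substituting: Water = 37.8270 * 3.6500
Result: 138.0685 kg


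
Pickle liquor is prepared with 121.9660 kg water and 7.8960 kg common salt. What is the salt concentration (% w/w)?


Formula: Conc = salt / (water + salt) * 100
Substituting: Conc = 7.8960 / (121.9660 + 7.8960) * 100
Result: 6.0803 %


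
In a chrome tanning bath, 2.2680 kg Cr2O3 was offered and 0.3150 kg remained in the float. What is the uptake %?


Formula: Uptake = (offered - residual) / offered * 100
Substituting: Uptake = (2.2680 - 0.3150) / 2.2680 * 100
Result: 86.1111 %


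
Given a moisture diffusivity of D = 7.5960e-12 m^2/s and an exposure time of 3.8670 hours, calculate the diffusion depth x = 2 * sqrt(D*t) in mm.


t = 3.8670 hr * 3600 = 13921.2000 s
D * t = 7.5960e-12 * 13921.2000 = 1.0575e-07
x = 2 * sqrt(D*t) = 2 * sqrt(1.0575e-07) = 6.5037e-04 m = 0.6504 mm


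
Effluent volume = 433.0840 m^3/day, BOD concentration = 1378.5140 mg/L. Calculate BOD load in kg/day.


Formula: BOD_load = volume * conc / 1000
Substituting: BOD_load = 433.0840 * 1378.5140 / 1000
Result: 597.0124 kg/day


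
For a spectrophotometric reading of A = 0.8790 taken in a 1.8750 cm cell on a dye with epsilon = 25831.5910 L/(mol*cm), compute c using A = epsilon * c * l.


Formula: c = A / (epsilon * l)
Substituting: c = 0.8790 / (25831.5910 * 1.8750)
Result: 1.8148e-05 mol/L


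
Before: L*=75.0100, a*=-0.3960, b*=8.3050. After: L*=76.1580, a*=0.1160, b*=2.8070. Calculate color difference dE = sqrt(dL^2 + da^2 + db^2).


dL = 1.1480, da = 0.5120, db = -5.4980
dE = sqrt(1.1480^2 + 0.5120^2 + (-5.4980)^2) = 5.6399


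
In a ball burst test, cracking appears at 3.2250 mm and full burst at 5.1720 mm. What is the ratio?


Formula: Ratio = crack / burst
Substituting: Ratio = 3.2250 / 5.1720
Result: 0.6235


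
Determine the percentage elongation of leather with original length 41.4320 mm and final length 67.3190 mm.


Formula: Elongation = (Lf - L0) / L0 * 100
Substituting: Elongation = (67.3190 - 41.4320) / 41.4320 * 100
Result: 62.4807 %


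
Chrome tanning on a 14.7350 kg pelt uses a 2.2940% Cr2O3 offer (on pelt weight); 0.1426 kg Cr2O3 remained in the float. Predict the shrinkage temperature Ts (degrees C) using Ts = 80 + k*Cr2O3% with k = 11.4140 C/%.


Offered = pelt * offer_pct / 100 = 14.7350 * 2.2940 / 100 = 0.3380 kg
Uptake = offered - residual = 0.3380 - 0.1426 = 0.1954 kg
Cr2O3% on pelt = uptake / pelt * 100 = 0.1954 / 14.7350 * 100 = 1.3262 %
Ts = 80 + k * Cr2O3% = 80 + 11.4140 * 1.3262 = 95.1377 C


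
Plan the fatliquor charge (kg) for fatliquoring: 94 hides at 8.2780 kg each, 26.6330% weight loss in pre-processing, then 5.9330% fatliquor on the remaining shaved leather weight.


Total_raw = N * avg_wt = 94 * 8.2780 = 778.1320 kg
Substrate = Total_raw * (1 - loss/100) = 778.1320 * (1 - 26.6330/100) = 570.8921 kg
Fat = Substrate * pct / 100 = 570.8921 * 5.9330 / 100 = 33.8710 kg


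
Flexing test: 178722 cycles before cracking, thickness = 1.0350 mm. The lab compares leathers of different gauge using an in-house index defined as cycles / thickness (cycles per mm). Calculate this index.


Formula: Index = cycles / thickness
Substituting: Index = 178722 / 1.0350
Result: 172678.2609 cycles/mm


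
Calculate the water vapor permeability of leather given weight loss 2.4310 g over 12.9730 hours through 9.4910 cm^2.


Formula: WVP = loss / (area * time)
Substituting: WVP = 2.4310 / (9.4910 * 12.9730)
Result: 0.0197439 g/(cm^2*hr)


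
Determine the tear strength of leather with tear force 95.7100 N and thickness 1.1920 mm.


Formula: Tear strength = force / thickness
Substituting: Tear strength = 95.7100 / 1.1920
Result: 80.2936 N/mm


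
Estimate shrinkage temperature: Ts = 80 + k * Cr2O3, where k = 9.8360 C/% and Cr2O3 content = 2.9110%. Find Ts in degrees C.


Formula: Ts = 80 + k * Cr2O3
Substituting: Ts = 80 + 9.8360 * 2.9110
Result: 108.6326 C


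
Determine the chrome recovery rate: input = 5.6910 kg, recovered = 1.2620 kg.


Formula: Recovery = recovered / input * 100
Substituting: Recovery = 1.2620 / 5.6910 * 100
Result: 22.1754 %


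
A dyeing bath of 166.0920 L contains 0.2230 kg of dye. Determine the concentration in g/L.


Formula: Conc = dye_mass(kg) / volume(L) * 1000
Substituting: Conc = 0.2230 / 166.0920 * 1000
Result: 1.3426 g/L


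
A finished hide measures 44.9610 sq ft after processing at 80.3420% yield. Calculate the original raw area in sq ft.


Formula: raw = finished * 100 / yield
Substituting: raw = 44.9610 * 100 / 80.3420
Result: 55.9620 sq ft


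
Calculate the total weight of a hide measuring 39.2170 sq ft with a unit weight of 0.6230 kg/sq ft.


Formula: Weight = area * weight_per_sqft
Substituting: Weight = 39.2170 * 0.6230
Result: 24.4322 kg


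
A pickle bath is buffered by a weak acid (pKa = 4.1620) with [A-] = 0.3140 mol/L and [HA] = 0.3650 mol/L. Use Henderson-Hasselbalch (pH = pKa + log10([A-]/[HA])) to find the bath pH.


ratio = [A-] / [HA] = 0.3140 / 0.3650 = 0.8603
log10(ratio) = -0.0653632
pH = pKa + log10(ratio) = 4.1620 - 0.0653632 = 4.0966


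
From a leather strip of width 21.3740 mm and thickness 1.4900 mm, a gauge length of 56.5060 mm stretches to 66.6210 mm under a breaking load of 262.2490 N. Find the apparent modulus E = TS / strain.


TS = F / (w * t) = 262.2490 / (21.3740 * 1.4900) = 8.2346 N/mm^2
strain = (Lf - L0) / L0 = (66.6210 - 56.5060) / 56.5060 = 0.1790
E = TS / strain = 8.2346 / 0.1790 = 46.0013 N/mm^2


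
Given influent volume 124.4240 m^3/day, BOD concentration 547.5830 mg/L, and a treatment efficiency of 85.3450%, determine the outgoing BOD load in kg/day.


Load_in = volume * conc / 1000 = 124.4240 * 547.5830 / 1000 = 68.1325 kg/day
Removed = Load_in * eff / 100 = 68.1325 * 85.3450 / 100 = 58.1477 kg/day
Load_out = Load_in - Removed = 68.1325 - 58.1477 = 9.9848 kg/day


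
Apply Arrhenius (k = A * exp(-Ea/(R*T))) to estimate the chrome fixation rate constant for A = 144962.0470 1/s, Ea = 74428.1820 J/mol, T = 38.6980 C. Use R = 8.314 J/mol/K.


T_K = T_C + 273.15 = 38.6980 + 273.15 = 311.8480 K
exponent = -Ea / (R * T_K) = -74428.1820 / (8.314 * 311.8480) = -28.7068
k = A * exp(exponent) = 144962.0470 * exp(-28.7068) = 4.9438e-08 1/s


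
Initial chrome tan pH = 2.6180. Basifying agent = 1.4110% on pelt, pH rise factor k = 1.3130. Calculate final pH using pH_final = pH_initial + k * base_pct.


Formula: pH_final = pH_initial + k * base_pct
Substituting: pH_final = 2.6180 + 1.3130 * 1.4110
Result: 4.4706


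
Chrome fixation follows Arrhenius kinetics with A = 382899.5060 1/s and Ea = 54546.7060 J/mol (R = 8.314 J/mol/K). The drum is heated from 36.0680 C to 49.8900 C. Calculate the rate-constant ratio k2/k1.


T1 = 36.0680 + 273.15 = 309.2180 K; T2 = 49.8900 + 273.15 = 323.0400 K
k1 = A * exp(-Ea/(R*T1)) = 382899.5060 * exp(-54546.7060/(8.314*309.2180)) = 2.3359e-04 1/s
k2 = A * exp(-Ea/(R*T2)) = 382899.5060 * exp(-54546.7060/(8.314*323.0400)) = 5.7906e-04 1/s
k2/k1 = 5.7906e-04 / 2.3359e-04 = 2.4790


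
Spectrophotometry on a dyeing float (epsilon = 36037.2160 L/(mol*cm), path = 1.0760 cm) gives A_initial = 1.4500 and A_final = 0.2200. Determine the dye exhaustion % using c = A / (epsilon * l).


c_initial = A_i / (epsilon * l) = 1.4500 / (36037.2160 * 1.0760) = 3.7394e-05 mol/L
c_final = A_f / (epsilon * l) = 0.2200 / (36037.2160 * 1.0760) = 5.6736e-06 mol/L
Exhaustion = (c_initial - c_final) / c_initial * 100 = (3.7394e-05 - 5.6736e-06) / 3.7394e-05 * 100 = 84.8276 %


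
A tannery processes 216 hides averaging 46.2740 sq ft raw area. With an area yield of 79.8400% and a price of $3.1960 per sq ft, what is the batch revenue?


Raw_total = N * avg_area = 216 * 46.2740 = 9995.1840 sq ft
Finished = Raw_total * yield / 100 = 9995.1840 * 79.8400 / 100 = 7980.1549 sq ft
Value = Finished * price = 7980.1549 * 3.1960 = 25504.5751 $


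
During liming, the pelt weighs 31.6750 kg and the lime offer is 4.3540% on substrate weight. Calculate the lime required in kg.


Formula: Lime = substrate * pct / 100
Substituting: Lime = 31.6750 * 4.3540 / 100
Result: 1.3791 kg


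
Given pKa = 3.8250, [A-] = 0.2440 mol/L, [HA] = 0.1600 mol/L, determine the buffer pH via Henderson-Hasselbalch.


ratio = [A-] / [HA] = 0.2440 / 0.1600 = 1.5250
log10(ratio) = 0.1833
pH = pKa + log10(ratio) = 3.8250 + 0.1833 = 4.0083


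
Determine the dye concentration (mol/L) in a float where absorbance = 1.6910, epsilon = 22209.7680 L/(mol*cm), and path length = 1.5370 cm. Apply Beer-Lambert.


Formula: c = A / (epsilon * l)
Substituting: c = 1.6910 / (22209.7680 * 1.5370)
Result: 4.9537e-05 mol/L


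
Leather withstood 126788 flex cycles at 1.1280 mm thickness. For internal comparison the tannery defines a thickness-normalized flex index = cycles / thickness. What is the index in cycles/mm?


Formula: Index = cycles / thickness
Substituting: Index = 126788 / 1.1280
Result: 112400.7092 cycles/mm


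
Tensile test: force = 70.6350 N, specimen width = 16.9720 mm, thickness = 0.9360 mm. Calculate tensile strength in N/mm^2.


Formula: TS = force / (width * thickness)
Substituting: TS = 70.6350 / (16.9720 * 0.9360)
Result: 4.4464 N/mm^2


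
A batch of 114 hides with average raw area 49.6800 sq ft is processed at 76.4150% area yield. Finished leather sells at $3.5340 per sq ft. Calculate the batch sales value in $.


Raw_total = N * avg_area = 114 * 49.6800 = 5663.5200 sq ft
Finished = Raw_total * yield / 100 = 5663.5200 * 76.4150 / 100 = 4327.7788 sq ft
Value = Finished * price = 4327.7788 * 3.5340 = 15294.3703 $


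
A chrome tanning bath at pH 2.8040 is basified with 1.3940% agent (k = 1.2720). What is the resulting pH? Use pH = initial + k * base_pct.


Formula: pH_final = pH_initial + k * base_pct
Substituting: pH_final = 2.8040 + 1.2720 * 1.3940
Result: 4.5772


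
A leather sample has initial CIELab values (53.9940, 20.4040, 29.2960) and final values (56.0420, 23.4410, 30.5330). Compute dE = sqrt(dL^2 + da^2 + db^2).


dL = 2.0480, da = 3.0370, db = 1.2370
dE = sqrt(2.0480^2 + 3.0370^2 + 1.2370^2) = 3.8662


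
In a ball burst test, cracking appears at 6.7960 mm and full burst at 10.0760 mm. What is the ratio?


Formula: Ratio = crack / burst
Substituting: Ratio = 6.7960 / 10.0760
Result: 0.6745


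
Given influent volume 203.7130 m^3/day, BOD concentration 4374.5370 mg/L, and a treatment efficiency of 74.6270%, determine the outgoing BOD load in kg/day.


Load_in = volume * conc / 1000 = 203.7130 * 4374.5370 / 1000 = 891.1501 kg/day
Removed = Load_in * eff / 100 = 891.1501 * 74.6270 / 100 = 665.0386 kg/day
Load_out = Load_in - Removed = 891.1501 - 665.0386 = 226.1115 kg/day


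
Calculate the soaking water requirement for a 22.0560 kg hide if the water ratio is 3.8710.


Formula: Water = hide_weight * ratio
Substituting: Water = 22.0560 * 3.8710
Result: 85.3788 kg


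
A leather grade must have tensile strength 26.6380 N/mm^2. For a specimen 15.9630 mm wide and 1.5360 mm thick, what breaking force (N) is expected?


Formula: F = TS * w * t
Substituting: F = 26.6380 * 15.9630 * 1.5360
Result: 653.1416 N


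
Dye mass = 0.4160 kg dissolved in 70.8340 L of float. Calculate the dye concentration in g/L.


Formula: Conc = dye_mass(kg) / volume(L) * 1000
Substituting: Conc = 0.4160 / 70.8340 * 1000
Result: 5.8729 g/L


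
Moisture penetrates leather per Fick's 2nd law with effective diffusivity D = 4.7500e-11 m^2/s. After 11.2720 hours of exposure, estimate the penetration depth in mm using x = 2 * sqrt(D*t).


t = 11.2720 hr * 3600 = 40579.2000 s
D * t = 4.7500e-11 * 40579.2000 = 1.9275e-06
x = 2 * sqrt(D*t) = 2 * sqrt(1.9275e-06) = 0.0027767 m = 2.7767 mm


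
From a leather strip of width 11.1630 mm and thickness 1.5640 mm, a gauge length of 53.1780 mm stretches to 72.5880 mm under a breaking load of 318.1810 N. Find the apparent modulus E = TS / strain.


TS = F / (w * t) = 318.1810 / (11.1630 * 1.5640) = 18.2245 N/mm^2
strain = (Lf - L0) / L0 = (72.5880 - 53.1780) / 53.1780 = 0.3650
E = TS / strain = 18.2245 / 0.3650 = 49.9302 N/mm^2


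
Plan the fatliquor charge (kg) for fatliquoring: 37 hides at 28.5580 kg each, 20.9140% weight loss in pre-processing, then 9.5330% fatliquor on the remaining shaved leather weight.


Total_raw = N * avg_wt = 37 * 28.5580 = 1056.6460 kg
Substrate = Total_raw * (1 - loss/100) = 1056.6460 * (1 - 20.9140/100) = 835.6591 kg
Fat = Substrate * pct / 100 = 835.6591 * 9.5330 / 100 = 79.6634 kg


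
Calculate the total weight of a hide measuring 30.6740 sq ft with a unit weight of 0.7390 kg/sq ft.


Formula: Weight = area * weight_per_sqft
Substituting: Weight = 30.6740 * 0.7390
Result: 22.6681 kg


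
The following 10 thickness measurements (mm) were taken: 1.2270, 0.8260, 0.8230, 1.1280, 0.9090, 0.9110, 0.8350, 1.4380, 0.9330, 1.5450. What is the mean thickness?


Formula: Average = sum / n
Substituting: Average = 10.5750 / 10
Result: 1.0575 mm


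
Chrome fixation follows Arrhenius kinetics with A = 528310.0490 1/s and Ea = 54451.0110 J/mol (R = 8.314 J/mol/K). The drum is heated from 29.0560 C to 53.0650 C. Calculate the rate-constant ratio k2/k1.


T1 = 29.0560 + 273.15 = 302.2060 K; T2 = 53.0650 + 273.15 = 326.2150 K
k1 = A * exp(-Ea/(R*T1)) = 528310.0490 * exp(-54451.0110/(8.314*302.2060)) = 2.0464e-04 1/s
k2 = A * exp(-Ea/(R*T2)) = 528310.0490 * exp(-54451.0110/(8.314*326.2150)) = 0.00100855 1/s
k2/k1 = 0.00100855 / 2.0464e-04 = 4.9284


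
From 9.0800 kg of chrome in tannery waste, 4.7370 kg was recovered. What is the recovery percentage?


Formula: Recovery = recovered / input * 100
Substituting: Recovery = 4.7370 / 9.0800 * 100
Result: 52.1696 %


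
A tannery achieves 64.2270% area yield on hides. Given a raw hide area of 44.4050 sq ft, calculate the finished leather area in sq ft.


Formula: finished = raw * yield / 100
Substituting: finished = 44.4050 * 64.2270 / 100
Result: 28.5200 sq ft


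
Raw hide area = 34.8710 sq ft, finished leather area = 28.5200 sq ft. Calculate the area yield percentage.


Formula: Yield = finished / raw * 100
Substituting: Yield = 28.5200 / 34.8710 * 100
Result: 81.7872 %


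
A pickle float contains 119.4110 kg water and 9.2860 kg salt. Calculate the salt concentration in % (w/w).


Formula: Conc = salt / (water + salt) * 100
Substituting: Conc = 9.2860 / (119.4110 + 9.2860) * 100
Result: 7.2154 %


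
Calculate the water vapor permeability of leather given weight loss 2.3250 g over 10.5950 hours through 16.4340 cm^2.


Formula: WVP = loss / (area * time)
Substituting: WVP = 2.3250 / (16.4340 * 10.5950)
Result: 0.013353 g/(cm^2*hr)


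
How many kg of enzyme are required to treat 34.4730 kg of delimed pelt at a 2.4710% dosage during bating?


Formula: Enzyme = substrate * pct / 100
Substituting: Enzyme = 34.4730 * 2.4710 / 100
Result: 0.8518 kg


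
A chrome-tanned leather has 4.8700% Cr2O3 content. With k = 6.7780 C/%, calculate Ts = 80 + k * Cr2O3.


Formula: Ts = 80 + k * Cr2O3
Substituting: Ts = 80 + 6.7780 * 4.8700
Result: 113.0089 C


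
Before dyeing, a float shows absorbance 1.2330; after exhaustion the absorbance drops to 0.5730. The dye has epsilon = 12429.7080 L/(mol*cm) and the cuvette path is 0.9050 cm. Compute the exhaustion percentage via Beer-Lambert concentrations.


c_initial = A_i / (epsilon * l) = 1.2330 / (12429.7080 * 0.9050) = 1.0961e-04 mol/L
c_final = A_f / (epsilon * l) = 0.5730 / (12429.7080 * 0.9050) = 5.0938e-05 mol/L
Exhaustion = (c_initial - c_final) / c_initial * 100 = (1.0961e-04 - 5.0938e-05) / 1.0961e-04 * 100 = 53.5280 %


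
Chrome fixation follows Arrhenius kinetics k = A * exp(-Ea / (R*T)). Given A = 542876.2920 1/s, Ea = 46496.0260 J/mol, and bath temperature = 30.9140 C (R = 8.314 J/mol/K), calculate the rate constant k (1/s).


T_K = T_C + 273.15 = 30.9140 + 273.15 = 304.0640 K
exponent = -Ea / (R * T_K) = -46496.0260 / (8.314 * 304.0640) = -18.3925
k = A * exp(exponent) = 542876.2920 * exp(-18.3925) = 0.00558391 1/s


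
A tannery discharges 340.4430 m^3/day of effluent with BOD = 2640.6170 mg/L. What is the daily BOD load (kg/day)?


Formula: BOD_load = volume * conc / 1000
Substituting: BOD_load = 340.4430 * 2640.6170 / 1000
Result: 898.9796 kg/day


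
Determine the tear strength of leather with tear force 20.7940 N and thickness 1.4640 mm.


Formula: Tear strength = force / thickness
Substituting: Tear strength = 20.7940 / 1.4640
Result: 14.2036 N/mm


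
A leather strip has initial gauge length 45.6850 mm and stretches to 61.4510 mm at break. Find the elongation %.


Formula: Elongation = (Lf - L0) / L0 * 100
Substituting: Elongation = (61.4510 - 45.6850) / 45.6850 * 100
Result: 34.5102 %


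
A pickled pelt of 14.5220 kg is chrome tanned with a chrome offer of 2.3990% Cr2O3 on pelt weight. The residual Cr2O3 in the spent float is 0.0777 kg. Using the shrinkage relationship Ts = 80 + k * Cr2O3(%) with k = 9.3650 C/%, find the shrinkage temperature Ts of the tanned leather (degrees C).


Offered = pelt * offer_pct / 100 = 14.5220 * 2.3990 / 100 = 0.3484 kg
Uptake = offered - residual = 0.3484 - 0.0777 = 0.2707 kg
Cr2O3% on pelt = uptake / pelt * 100 = 0.2707 / 14.5220 * 100 = 1.8639 %
Ts = 80 + k * Cr2O3% = 80 + 9.3650 * 1.8639 = 97.4559 C


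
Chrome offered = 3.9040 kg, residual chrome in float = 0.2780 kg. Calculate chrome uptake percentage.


Formula: Uptake = (offered - residual) / offered * 100
Substituting: Uptake = (3.9040 - 0.2780) / 3.9040 * 100
Result: 92.8791 %


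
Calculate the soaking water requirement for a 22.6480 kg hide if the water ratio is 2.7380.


Formula: Water = hide_weight * ratio
Substituting: Water = 22.6480 * 2.7380
Result: 62.0102 kg


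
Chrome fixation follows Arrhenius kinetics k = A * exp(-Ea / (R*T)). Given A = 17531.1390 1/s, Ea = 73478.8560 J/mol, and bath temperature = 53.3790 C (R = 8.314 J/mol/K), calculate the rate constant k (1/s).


T_K = T_C + 273.15 = 53.3790 + 273.15 = 326.5290 K
exponent = -Ea / (R * T_K) = -73478.8560 / (8.314 * 326.5290) = -27.0664
k = A * exp(exponent) = 17531.1390 * exp(-27.0664) = 3.0833e-08 1/s


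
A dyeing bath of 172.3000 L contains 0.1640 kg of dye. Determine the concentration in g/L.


Formula: Conc = dye_mass(kg) / volume(L) * 1000
Substituting: Conc = 0.1640 / 172.3000 * 1000
Result: 0.9518 g/L
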